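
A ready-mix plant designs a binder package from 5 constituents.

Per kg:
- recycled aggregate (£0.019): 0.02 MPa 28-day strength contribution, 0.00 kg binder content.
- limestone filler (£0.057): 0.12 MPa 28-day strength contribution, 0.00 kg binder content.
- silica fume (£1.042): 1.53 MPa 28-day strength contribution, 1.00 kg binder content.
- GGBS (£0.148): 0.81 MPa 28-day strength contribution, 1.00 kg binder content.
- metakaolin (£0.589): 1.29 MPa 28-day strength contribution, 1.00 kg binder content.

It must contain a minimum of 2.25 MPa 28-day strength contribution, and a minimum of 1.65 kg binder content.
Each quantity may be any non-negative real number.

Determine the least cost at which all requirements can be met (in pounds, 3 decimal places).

£0.411

Treat it as an LP. Let x1 = kg of recycled aggregate, x2 = kg of limestone filler, x3 = kg of silica fume, x4 = kg of GGBS, x5 = kg of metakaolin.
Minimise 0.019x1 + 0.057x2 + 1.042x3 + 0.148x4 + 0.589x5 subject to:
  0.02x1 + 0.12x2 + 1.53x3 + 0.81x4 + 1.29x5 ≥ 2.25   (28-day strength contribution)
  1x3 + 1x4 + 1x5 ≥ 1.65   (binder content)
  x1, x2, x3, x4, x5 ≥ 0.
The optimal basis is {GGBS}; recycled aggregate, limestone filler, silica fume, metakaolin drop out. Binding constraint: 28-day strength contribution.
That vertex is x4 = 2.778.
Hence cost = 0.148·2.778 = £0.41114.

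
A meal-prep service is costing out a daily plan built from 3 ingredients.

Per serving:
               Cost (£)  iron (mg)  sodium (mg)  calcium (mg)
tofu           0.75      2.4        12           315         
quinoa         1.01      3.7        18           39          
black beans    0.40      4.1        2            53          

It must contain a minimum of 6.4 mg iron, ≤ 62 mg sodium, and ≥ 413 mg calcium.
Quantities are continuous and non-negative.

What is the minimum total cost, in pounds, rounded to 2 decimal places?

£1.22

Let x1 = servings of tofu, x2 = servings of quinoa, x3 = servings of black beans.
Minimize 0.75x1 + 1.01x2 + 0.4x3 with:
  2.4x1 + 3.7x2 + 4.1x3 ≥ 6.4   (iron)
  12x1 + 18x2 + 2x3 ≤ 62   (sodium)
  315x1 + 39x2 + 53x3 ≥ 413   (calcium)
  x1, x2, x3 ≥ 0.
The optimal basis is {tofu, black beans}; quinoa drops out. The iron and calcium requirements are met with equality.
Optimal quantities: tofu = 1.163 servings, black beans = 0.8802 servings.
Cost = 0.75·1.163 + 0.4·0.8802 = 1.2243.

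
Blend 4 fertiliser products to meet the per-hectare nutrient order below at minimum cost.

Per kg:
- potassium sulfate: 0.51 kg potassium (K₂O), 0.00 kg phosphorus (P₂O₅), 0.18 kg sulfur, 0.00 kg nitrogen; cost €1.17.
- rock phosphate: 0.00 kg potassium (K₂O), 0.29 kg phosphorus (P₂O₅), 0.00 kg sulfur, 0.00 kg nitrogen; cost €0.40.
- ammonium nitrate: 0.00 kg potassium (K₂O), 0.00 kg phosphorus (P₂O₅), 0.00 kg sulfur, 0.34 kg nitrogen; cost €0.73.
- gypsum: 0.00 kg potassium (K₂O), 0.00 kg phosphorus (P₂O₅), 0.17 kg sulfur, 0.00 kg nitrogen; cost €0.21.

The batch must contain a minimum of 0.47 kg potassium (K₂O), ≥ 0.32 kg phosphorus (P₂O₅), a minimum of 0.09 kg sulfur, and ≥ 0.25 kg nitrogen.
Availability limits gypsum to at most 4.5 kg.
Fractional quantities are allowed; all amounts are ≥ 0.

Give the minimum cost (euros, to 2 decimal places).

€2.06

Set it up as a linear program. Let x1 = kg of potassium sulfate, x2 = kg of rock phosphate, x3 = kg of ammonium nitrate, x4 = kg of gypsum.
Minimize 1.17x1 + 0.4x2 + 0.73x3 + 0.21x4 s.t.:
  0.51x1 ≥ 0.47   (potassium (K₂O))
  0.29x2 ≥ 0.32   (phosphorus (P₂O₅))
  0.18x1 + 0.17x4 ≥ 0.09   (sulfur)
  0.34x3 ≥ 0.25   (nitrogen)
  x4 ≤ 4.5
  x1, x2, x3, x4 ≥ 0.
The optimal basis is {potassium sulfate, rock phosphate, ammonium nitrate}; gypsum drops out. There the potassium (K₂O), phosphorus (P₂O₅), nitrogen constraints are tight.
That vertex is x1 = 0.9216, x2 = 1.103, x3 = 0.7353.
Cost = 1.17·0.9216 + 0.4·1.103 + 0.73·0.7353 = 2.0562.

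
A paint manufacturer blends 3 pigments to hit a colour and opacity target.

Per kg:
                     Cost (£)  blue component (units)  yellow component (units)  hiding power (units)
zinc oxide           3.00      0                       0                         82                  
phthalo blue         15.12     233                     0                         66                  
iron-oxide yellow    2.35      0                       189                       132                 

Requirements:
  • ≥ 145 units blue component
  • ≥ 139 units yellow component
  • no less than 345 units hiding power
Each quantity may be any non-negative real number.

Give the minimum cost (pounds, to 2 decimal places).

Let x1 = kg of zinc oxide, x2 = kg of phthalo blue, x3 = kg of iron-oxide yellow.
Minimise 3x1 + 15.12x2 + 2.35x3 s.t.:
  233x2 ≥ 145   (blue component)
  189x3 ≥ 139   (yellow component)
  82x1 + 66x2 + 132x3 ≥ 345   (hiding power)
  x1, x2, x3 ≥ 0.
The minimum-cost mix takes nothing from zinc oxide — only phthalo blue, iron-oxide yellow. The blue component and hiding power requirements are met with equality.
Optimal quantities: phthalo blue = 0.6223 kg, iron-oxide yellow = 2.302 kg.
Cost = 15.12·0.6223 + 2.35·2.302 = 14.8189.

£14.82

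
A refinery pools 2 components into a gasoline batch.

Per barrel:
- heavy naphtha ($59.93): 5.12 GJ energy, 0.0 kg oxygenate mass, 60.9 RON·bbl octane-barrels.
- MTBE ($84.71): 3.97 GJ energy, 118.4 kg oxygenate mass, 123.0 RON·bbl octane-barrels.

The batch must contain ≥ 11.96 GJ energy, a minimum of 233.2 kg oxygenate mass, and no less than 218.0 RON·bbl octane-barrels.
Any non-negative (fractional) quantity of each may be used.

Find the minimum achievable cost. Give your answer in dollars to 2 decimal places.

Let x1 = barrels of heavy naphtha, x2 = barrels of MTBE.
Minimise 59.93x1 + 84.71x2 subject to:
  5.12x1 + 3.97x2 ≥ 11.96   (energy)
  118.4x2 ≥ 233.2   (oxygenate mass)
  60.9x1 + 123x2 ≥ 218   (octane-barrels)
  x1, x2 ≥ 0.
Both inputs are positive at the optimum. Binding constraints: energy and oxygenate mass.
Optimal quantities: heavy naphtha = 0.80873 barrels, MTBE = 1.9696 barrels.
Cost = 59.93·0.80873 + 84.71·1.9696 = 215.3120.

$215.31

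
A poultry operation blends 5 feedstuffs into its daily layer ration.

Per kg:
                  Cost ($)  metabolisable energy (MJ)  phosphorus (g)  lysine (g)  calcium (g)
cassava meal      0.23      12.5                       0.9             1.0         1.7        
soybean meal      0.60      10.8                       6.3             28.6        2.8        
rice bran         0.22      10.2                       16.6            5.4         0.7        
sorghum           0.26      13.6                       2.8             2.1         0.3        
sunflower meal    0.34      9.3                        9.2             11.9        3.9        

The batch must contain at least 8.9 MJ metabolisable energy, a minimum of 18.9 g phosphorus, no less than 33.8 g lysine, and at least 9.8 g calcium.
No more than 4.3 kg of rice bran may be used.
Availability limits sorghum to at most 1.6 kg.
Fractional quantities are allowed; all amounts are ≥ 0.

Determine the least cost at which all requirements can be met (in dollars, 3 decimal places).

Set it up as a linear program. Let x1 = kg of cassava meal, x2 = kg of soybean meal, x3 = kg of rice bran, x4 = kg of sorghum, x5 = kg of sunflower meal.
Minimize 0.23x1 + 0.6x2 + 0.22x3 + 0.26x4 + 0.34x5 s.t.:
  12.5x1 + 10.8x2 + 10.2x3 + 13.6x4 + 9.3x5 ≥ 8.9   (metabolisable energy)
  0.9x1 + 6.3x2 + 16.6x3 + 2.8x4 + 9.2x5 ≥ 18.9   (phosphorus)
  1x1 + 28.6x2 + 5.4x3 + 2.1x4 + 11.9x5 ≥ 33.8   (lysine)
  1.7x1 + 2.8x2 + 0.7x3 + 0.3x4 + 3.9x5 ≥ 9.8   (calcium)
  x3 ≤ 4.3
  x4 ≤ 1.6
  x1, x2, x3, x4, x5 ≥ 0.
At the optimum only soybean meal, sunflower meal are positive (cassava meal, rice bran, sorghum = 0). Binding constraints: lysine and calcium.
That vertex is x2 = 0.19432, x5 = 2.3733.
Total cost: 0.6·0.19432 + 0.34·2.3733 = 0.92351.

$0.924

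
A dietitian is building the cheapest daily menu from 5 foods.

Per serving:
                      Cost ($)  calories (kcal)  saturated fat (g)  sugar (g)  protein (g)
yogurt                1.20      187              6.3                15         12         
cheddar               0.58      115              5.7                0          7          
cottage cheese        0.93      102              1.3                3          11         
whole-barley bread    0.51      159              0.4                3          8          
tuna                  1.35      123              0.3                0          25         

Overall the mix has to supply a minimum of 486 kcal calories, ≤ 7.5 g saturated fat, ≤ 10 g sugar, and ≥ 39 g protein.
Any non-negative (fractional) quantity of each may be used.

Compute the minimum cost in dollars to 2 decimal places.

Set it up as a linear program. Let x1 = servings of yogurt, x2 = servings of cheddar, x3 = servings of cottage cheese, x4 = servings of whole-barley bread, x5 = servings of tuna.
min 1.2x1 + 0.58x2 + 0.93x3 + 0.51x4 + 1.35x5 with:
  187x1 + 115x2 + 102x3 + 159x4 + 123x5 ≥ 486   (calories)
  6.3x1 + 5.7x2 + 1.3x3 + 0.4x4 + 0.3x5 ≤ 7.5   (saturated fat)
  15x1 + 3x3 + 3x4 ≤ 10   (sugar)
  12x1 + 7x2 + 11x3 + 8x4 + 25x5 ≥ 39   (protein)
  x1, x2, x3, x4, x5 ≥ 0.
The cheapest feasible vertex uses only whole-barley bread, tuna; yogurt, cheddar, cottage cheese are not used. There the calories and protein constraints are tight.
That vertex is x4 = 2.458, x5 = 0.7733.
Objective = 0.51·2.458 + 1.35·0.7733 = 2.2975.

$2.30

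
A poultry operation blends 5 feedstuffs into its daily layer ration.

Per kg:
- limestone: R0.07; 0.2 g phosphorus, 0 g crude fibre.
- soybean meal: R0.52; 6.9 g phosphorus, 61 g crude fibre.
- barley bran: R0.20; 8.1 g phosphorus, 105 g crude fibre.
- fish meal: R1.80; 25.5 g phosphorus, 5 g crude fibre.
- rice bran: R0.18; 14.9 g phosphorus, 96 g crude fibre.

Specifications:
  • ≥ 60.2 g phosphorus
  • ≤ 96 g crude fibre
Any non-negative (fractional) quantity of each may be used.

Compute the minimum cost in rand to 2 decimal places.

Treat it as an LP. Let x1 = kg of limestone, x2 = kg of soybean meal, x3 = kg of barley bran, x4 = kg of fish meal, x5 = kg of rice bran.
min 0.07x1 + 0.52x2 + 0.2x3 + 1.8x4 + 0.18x5 with:
  0.2x1 + 6.9x2 + 8.1x3 + 25.5x4 + 14.9x5 ≥ 60.2   (phosphorus)
  61x2 + 105x3 + 5x4 + 96x5 ≤ 96   (crude fibre)
  x1, x2, x3, x4, x5 ≥ 0.
At the optimum only fish meal, rice bran are positive (limestone, soybean meal, barley bran = 0). There the phosphorus and crude fibre constraints are tight.
Optimal quantities: fish meal = 1.832 kg, rice bran = 0.9046 kg.
Objective = 1.8·1.832 + 0.18·0.9046 = 3.4604.

R3.46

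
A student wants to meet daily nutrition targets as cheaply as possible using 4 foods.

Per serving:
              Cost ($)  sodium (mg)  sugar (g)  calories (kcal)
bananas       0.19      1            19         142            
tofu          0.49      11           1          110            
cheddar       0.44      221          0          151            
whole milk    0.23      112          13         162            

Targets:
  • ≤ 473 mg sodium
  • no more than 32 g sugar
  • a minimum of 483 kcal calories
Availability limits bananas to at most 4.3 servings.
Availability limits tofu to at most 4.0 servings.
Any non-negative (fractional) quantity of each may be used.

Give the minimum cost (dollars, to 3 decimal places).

$0.812

This is a linear program. Let x1 = servings of bananas, x2 = servings of tofu, x3 = servings of cheddar, x4 = servings of whole milk.
Minimise 0.19x1 + 0.49x2 + 0.44x3 + 0.23x4 s.t.:
  1x1 + 11x2 + 221x3 + 112x4 ≤ 473   (sodium)
  19x1 + 1x2 + 13x4 ≤ 32   (sugar)
  142x1 + 110x2 + 151x3 + 162x4 ≥ 483   (calories)
  x1 ≤ 4.3
  x2 ≤ 4
  x1, x2, x3, x4 ≥ 0.
At the optimum only cheddar, whole milk are positive (bananas, tofu = 0). Binding constraints: sugar and calories.
Optimal quantities: cheddar = 0.5578 servings, whole milk = 2.462 servings.
Hence cost = 0.44·0.5578 + 0.23·2.462 = $0.81169.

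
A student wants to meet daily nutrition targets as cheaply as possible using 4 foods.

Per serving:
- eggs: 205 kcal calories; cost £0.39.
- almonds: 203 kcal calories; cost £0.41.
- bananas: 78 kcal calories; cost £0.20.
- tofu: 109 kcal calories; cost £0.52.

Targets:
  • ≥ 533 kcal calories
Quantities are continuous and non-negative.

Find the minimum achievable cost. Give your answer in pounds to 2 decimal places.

Let x1 = servings of eggs, x2 = servings of almonds, x3 = servings of bananas, x4 = servings of tofu.
Minimise 0.39x1 + 0.41x2 + 0.2x3 + 0.52x4 with:
  205x1 + 203x2 + 78x3 + 109x4 ≥ 533   (calories)
  x1, x2, x3, x4 ≥ 0.
The minimum-cost mix takes nothing from almonds, bananas, tofu — only eggs. Binding constraint: calories.
So eggs = 2.6 servings.
Objective = 0.39·2.6 = 1.0140.

£1.01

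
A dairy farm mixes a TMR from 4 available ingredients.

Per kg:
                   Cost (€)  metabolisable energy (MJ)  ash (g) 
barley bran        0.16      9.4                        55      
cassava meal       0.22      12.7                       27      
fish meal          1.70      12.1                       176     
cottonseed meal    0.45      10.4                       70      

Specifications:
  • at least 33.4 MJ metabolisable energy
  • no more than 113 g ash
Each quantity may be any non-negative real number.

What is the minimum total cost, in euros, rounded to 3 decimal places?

€0.575

Treat it as an LP. Let x1 = kg of barley bran, x2 = kg of cassava meal, x3 = kg of fish meal, x4 = kg of cottonseed meal.
Minimise 0.16x1 + 0.22x2 + 1.7x3 + 0.45x4 subject to:
  9.4x1 + 12.7x2 + 12.1x3 + 10.4x4 ≥ 33.4   (metabolisable energy)
  55x1 + 27x2 + 176x3 + 70x4 ≤ 113   (ash)
  x1, x2, x3, x4 ≥ 0.
At the optimum only barley bran, cassava meal are positive (fish meal, cottonseed meal = 0). The metabolisable energy and ash requirements are met with equality.
So barley bran = 1.199 kg, cassava meal = 1.742 kg.
Hence cost = 0.16·1.199 + 0.22·1.742 = €0.57508.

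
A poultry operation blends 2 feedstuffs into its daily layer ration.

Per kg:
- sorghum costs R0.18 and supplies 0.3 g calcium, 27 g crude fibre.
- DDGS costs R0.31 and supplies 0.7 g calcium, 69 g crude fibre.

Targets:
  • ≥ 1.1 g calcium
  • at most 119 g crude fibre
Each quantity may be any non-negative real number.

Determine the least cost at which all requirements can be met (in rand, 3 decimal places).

Let x1 = kg of sorghum, x2 = kg of DDGS.
min 0.18x1 + 0.31x2 subject to:
  0.3x1 + 0.7x2 ≥ 1.1   (calcium)
  27x1 + 69x2 ≤ 119   (crude fibre)
  x1, x2 ≥ 0.
The cheapest feasible vertex uses only DDGS; sorghum is not used. Binding constraint: calcium.
Solving gives x2 = 1.571.
Objective = 0.31·1.571 = 0.48701.

R0.487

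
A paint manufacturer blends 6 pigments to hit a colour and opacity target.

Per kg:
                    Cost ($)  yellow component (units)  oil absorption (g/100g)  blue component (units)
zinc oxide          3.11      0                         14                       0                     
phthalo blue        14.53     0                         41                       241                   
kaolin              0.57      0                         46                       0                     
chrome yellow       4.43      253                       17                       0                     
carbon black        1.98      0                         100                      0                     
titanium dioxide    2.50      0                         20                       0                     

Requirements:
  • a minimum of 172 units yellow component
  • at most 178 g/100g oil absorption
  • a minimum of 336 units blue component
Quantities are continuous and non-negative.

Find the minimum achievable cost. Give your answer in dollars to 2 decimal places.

$23.27

Treat it as an LP. Let x1 = kg of zinc oxide, x2 = kg of phthalo blue, x3 = kg of kaolin, x4 = kg of chrome yellow, x5 = kg of carbon black, x6 = kg of titanium dioxide.
min 3.11x1 + 14.53x2 + 0.57x3 + 4.43x4 + 1.98x5 + 2.5x6 subject to:
  253x4 ≥ 172   (yellow component)
  14x1 + 41x2 + 46x3 + 17x4 + 100x5 + 20x6 ≤ 178   (oil absorption)
  241x2 ≥ 336   (blue component)
  x1, x2, x3, x4, x5, x6 ≥ 0.
At the optimum only phthalo blue, chrome yellow are positive (zinc oxide, kaolin, carbon black, titanium dioxide = 0). The yellow component and blue component requirements are met with equality.
So phthalo blue = 1.394 kg, chrome yellow = 0.6798 kg.
Hence cost = 14.53·1.394 + 4.43·0.6798 = $23.2663.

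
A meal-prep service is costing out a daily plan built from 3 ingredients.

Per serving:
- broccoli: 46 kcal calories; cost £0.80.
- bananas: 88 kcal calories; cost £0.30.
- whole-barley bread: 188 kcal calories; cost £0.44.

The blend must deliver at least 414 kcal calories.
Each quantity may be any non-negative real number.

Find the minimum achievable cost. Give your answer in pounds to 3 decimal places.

£0.969

This is a linear program. Let x1 = servings of broccoli, x2 = servings of bananas, x3 = servings of whole-barley bread.
Minimise 0.8x1 + 0.3x2 + 0.44x3 with:
  46x1 + 88x2 + 188x3 ≥ 414   (calories)
  x1, x2, x3 ≥ 0.
At the optimum only whole-barley bread is positive (broccoli, bananas = 0). There the calories constraint is tight.
So whole-barley bread = 2.202 servings.
Cost = 0.44·2.202 = 0.96888.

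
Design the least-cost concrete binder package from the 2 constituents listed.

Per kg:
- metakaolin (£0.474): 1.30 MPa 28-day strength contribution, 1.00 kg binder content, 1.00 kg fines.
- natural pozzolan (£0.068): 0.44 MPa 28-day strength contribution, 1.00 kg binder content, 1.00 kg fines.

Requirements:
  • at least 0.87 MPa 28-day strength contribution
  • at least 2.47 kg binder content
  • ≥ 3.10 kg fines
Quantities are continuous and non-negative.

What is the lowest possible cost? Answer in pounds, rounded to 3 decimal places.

£0.211

Let x1 = kg of metakaolin, x2 = kg of natural pozzolan.
Minimize 0.474x1 + 0.068x2 with:
  1.3x1 + 0.44x2 ≥ 0.87   (28-day strength contribution)
  1x1 + 1x2 ≥ 2.47   (binder content)
  1x1 + 1x2 ≥ 3.1   (fines)
  x1, x2 ≥ 0.
The optimal basis is {natural pozzolan}; metakaolin drops out. There the fines constraint is tight.
So natural pozzolan = 3.1 kg.
Total cost: 0.068·3.1 = 0.21080.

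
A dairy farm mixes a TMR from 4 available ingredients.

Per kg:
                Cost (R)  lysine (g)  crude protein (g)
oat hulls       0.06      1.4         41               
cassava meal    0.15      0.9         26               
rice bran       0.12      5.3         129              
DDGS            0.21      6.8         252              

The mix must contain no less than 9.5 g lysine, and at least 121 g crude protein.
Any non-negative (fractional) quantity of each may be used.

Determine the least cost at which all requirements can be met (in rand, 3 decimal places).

R0.215

Let x1 = kg of oat hulls, x2 = kg of cassava meal, x3 = kg of rice bran, x4 = kg of DDGS.
Minimize 0.06x1 + 0.15x2 + 0.12x3 + 0.21x4 subject to:
  1.4x1 + 0.9x2 + 5.3x3 + 6.8x4 ≥ 9.5   (lysine)
  41x1 + 26x2 + 129x3 + 252x4 ≥ 121   (crude protein)
  x1, x2, x3, x4 ≥ 0.
The minimum-cost mix takes nothing from oat hulls, cassava meal, DDGS — only rice bran. There the lysine constraint is tight.
Optimal quantities: rice bran = 1.792 kg.
Total cost: 0.12·1.792 = 0.21504.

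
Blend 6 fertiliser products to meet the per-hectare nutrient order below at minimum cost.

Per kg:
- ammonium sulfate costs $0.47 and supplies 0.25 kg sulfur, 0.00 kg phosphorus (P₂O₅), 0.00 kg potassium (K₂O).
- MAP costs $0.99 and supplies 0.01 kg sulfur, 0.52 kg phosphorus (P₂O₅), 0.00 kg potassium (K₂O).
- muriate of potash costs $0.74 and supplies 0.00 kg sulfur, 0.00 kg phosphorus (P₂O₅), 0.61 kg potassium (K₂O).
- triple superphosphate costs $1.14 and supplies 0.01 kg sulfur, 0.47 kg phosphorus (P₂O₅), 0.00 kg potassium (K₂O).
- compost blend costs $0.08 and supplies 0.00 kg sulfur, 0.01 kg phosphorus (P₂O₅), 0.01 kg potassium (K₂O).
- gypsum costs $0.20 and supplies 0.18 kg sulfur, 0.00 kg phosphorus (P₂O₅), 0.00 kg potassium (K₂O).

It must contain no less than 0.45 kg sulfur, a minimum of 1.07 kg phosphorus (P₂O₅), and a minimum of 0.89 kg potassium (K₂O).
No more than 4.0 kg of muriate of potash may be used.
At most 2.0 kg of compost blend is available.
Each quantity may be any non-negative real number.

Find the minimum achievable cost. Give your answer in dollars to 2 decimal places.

$3.59

Let x1 = kg of ammonium sulfate, x2 = kg of MAP, x3 = kg of muriate of potash, x4 = kg of triple superphosphate, x5 = kg of compost blend, x6 = kg of gypsum.
min 0.47x1 + 0.99x2 + 0.74x3 + 1.14x4 + 0.08x5 + 0.2x6 with:
  0.25x1 + 0.01x2 + 0.01x4 + 0.18x6 ≥ 0.45   (sulfur)
  0.52x2 + 0.47x4 + 0.01x5 ≥ 1.07   (phosphorus (P₂O₅))
  0.61x3 + 0.01x5 ≥ 0.89   (potassium (K₂O))
  x3 ≤ 4
  x5 ≤ 2
  x1, x2, x3, x4, x5, x6 ≥ 0.
The cheapest feasible vertex uses only MAP, muriate of potash, gypsum; ammonium sulfate, triple superphosphate, compost blend are not used. Binding constraints: sulfur, phosphorus (P₂O₅), potassium (K₂O).
That vertex is x2 = 2.058, x3 = 1.459, x6 = 2.386.
Total cost: 0.99·2.058 + 0.74·1.459 + 0.2·2.386 = 3.5943.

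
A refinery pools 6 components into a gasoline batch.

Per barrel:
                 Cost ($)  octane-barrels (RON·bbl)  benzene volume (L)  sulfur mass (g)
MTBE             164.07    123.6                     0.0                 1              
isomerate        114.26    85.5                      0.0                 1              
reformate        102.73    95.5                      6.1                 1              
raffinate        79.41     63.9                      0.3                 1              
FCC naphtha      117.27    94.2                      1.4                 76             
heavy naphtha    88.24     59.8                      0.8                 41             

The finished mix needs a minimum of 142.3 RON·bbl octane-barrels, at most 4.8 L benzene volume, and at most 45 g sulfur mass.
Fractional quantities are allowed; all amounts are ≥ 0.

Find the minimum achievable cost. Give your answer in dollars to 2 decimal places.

$165.18

Let x1 = barrels of MTBE, x2 = barrels of isomerate, x3 = barrels of reformate, x4 = barrels of raffinate, x5 = barrels of FCC naphtha, x6 = barrels of heavy naphtha.
Minimize 164.07x1 + 114.26x2 + 102.73x3 + 79.41x4 + 117.27x5 + 88.24x6 subject to:
  123.6x1 + 85.5x2 + 95.5x3 + 63.9x4 + 94.2x5 + 59.8x6 ≥ 142.3   (octane-barrels)
  6.1x3 + 0.3x4 + 1.4x5 + 0.8x6 ≤ 4.8   (benzene volume)
  1x1 + 1x2 + 1x3 + 1x4 + 76x5 + 41x6 ≤ 45   (sulfur mass)
  x1, x2, x3, x4, x5, x6 ≥ 0.
The optimal basis is {reformate, raffinate}; MTBE, isomerate, FCC naphtha, heavy naphtha drop out. There the octane-barrels and benzene volume constraints are tight.
Solving gives x3 = 0.7311, x4 = 1.1343.
Objective = 102.73·0.7311 + 79.41·1.1343 = 165.1807.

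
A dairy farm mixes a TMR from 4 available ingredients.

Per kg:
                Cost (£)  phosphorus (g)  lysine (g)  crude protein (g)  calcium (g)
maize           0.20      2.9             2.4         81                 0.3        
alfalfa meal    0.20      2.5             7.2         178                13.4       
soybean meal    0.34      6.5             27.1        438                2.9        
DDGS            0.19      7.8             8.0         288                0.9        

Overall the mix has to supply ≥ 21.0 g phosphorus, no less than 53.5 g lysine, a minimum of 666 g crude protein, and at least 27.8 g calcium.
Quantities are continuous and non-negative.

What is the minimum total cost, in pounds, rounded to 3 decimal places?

£0.966

Let x1 = kg of maize, x2 = kg of alfalfa meal, x3 = kg of soybean meal, x4 = kg of DDGS.
min 0.2x1 + 0.2x2 + 0.34x3 + 0.19x4 subject to:
  2.9x1 + 2.5x2 + 6.5x3 + 7.8x4 ≥ 21   (phosphorus)
  2.4x1 + 7.2x2 + 27.1x3 + 8x4 ≥ 53.5   (lysine)
  81x1 + 178x2 + 438x3 + 288x4 ≥ 666   (crude protein)
  0.3x1 + 13.4x2 + 2.9x3 + 0.9x4 ≥ 27.8   (calcium)
  x1, x2, x3, x4 ≥ 0.
The optimal basis is {alfalfa meal, soybean meal, DDGS}; maize drops out. Binding constraints: phosphorus, lysine, calcium.
That vertex is x2 = 1.7438, x3 = 1.1685, x4 = 1.1596.
Hence cost = 0.2·1.7438 + 0.34·1.1685 + 0.19·1.1596 = £0.96637.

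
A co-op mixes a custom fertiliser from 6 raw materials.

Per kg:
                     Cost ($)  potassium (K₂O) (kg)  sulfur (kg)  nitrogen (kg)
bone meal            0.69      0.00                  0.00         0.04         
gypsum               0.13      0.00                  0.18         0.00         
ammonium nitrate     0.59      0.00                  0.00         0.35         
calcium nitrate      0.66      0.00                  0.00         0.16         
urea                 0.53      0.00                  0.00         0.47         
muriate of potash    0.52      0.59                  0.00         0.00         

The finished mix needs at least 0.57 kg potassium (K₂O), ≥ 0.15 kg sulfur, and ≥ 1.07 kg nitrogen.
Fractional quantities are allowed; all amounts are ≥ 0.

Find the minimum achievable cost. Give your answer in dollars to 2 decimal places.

Let x1 = kg of bone meal, x2 = kg of gypsum, x3 = kg of ammonium nitrate, x4 = kg of calcium nitrate, x5 = kg of urea, x6 = kg of muriate of potash.
Minimise 0.69x1 + 0.13x2 + 0.59x3 + 0.66x4 + 0.53x5 + 0.52x6 subject to:
  0.59x6 ≥ 0.57   (potassium (K₂O))
  0.18x2 ≥ 0.15   (sulfur)
  0.04x1 + 0.35x3 + 0.16x4 + 0.47x5 ≥ 1.07   (nitrogen)
  x1, x2, x3, x4, x5, x6 ≥ 0.
At the optimum only gypsum, urea, muriate of potash are positive (bone meal, ammonium nitrate, calcium nitrate = 0). The potassium (K₂O), sulfur, nitrogen requirements are met with equality.
Solving gives x2 = 0.8333, x5 = 2.277, x6 = 0.9661.
Total cost: 0.13·0.8333 + 0.53·2.277 + 0.52·0.9661 = 1.8175.

$1.82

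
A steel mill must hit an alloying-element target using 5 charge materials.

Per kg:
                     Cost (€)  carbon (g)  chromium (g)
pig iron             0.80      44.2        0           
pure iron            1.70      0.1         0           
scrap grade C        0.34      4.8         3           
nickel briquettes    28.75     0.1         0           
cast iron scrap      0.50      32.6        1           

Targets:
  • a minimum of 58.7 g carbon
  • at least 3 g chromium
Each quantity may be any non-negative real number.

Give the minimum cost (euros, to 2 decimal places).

Let x1 = kg of pig iron, x2 = kg of pure iron, x3 = kg of scrap grade C, x4 = kg of nickel briquettes, x5 = kg of cast iron scrap.
min 0.8x1 + 1.7x2 + 0.34x3 + 28.75x4 + 0.5x5 subject to:
  44.2x1 + 0.1x2 + 4.8x3 + 0.1x4 + 32.6x5 ≥ 58.7   (carbon)
  3x3 + 1x5 ≥ 3   (chromium)
  x1, x2, x3, x4, x5 ≥ 0.
The optimal basis is {scrap grade C, cast iron scrap}; pig iron, pure iron, nickel briquettes drop out. There the carbon and chromium constraints are tight.
So scrap grade C = 0.4204 kg, cast iron scrap = 1.739 kg.
Objective = 0.34·0.4204 + 0.5·1.739 = 1.0124.

€1.01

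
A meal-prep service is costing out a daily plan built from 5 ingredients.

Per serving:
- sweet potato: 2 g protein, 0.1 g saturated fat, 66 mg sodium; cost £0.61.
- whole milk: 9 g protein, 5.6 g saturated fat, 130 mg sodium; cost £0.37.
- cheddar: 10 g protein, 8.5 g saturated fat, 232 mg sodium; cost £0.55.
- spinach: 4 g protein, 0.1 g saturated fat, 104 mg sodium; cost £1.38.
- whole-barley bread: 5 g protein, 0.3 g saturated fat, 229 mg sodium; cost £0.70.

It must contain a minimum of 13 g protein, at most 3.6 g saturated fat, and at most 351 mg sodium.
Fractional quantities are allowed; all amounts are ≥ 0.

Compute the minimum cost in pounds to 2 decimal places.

Set it up as a linear program. Let x1 = servings of sweet potato, x2 = servings of whole milk, x3 = servings of cheddar, x4 = servings of spinach, x5 = servings of whole-barley bread.
Minimise 0.61x1 + 0.37x2 + 0.55x3 + 1.38x4 + 0.7x5 s.t.:
  2x1 + 9x2 + 10x3 + 4x4 + 5x5 ≥ 13   (protein)
  0.1x1 + 5.6x2 + 8.5x3 + 0.1x4 + 0.3x5 ≤ 3.6   (saturated fat)
  66x1 + 130x2 + 232x3 + 104x4 + 229x5 ≤ 351   (sodium)
  x1, x2, x3, x4, x5 ≥ 0.
At the optimum only whole milk, spinach, whole-barley bread are positive (sweet potato, cheddar = 0). Binding constraints: protein, saturated fat, sodium.
Solving gives x2 = 0.585, x4 = 1.001, x5 = 0.7459.
Hence cost = 0.37·0.585 + 1.38·1.001 + 0.7·0.7459 = £2.1200.

£2.12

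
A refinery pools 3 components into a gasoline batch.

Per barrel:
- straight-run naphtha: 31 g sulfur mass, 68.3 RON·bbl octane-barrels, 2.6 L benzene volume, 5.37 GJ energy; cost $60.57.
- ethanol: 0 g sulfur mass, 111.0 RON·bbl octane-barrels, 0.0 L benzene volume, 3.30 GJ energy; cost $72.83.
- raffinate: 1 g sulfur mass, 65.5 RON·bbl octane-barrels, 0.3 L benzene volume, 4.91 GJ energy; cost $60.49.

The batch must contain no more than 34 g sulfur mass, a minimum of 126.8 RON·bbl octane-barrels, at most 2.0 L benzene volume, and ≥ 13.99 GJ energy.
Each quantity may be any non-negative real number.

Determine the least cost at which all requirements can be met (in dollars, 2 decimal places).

$169.54

Let x1 = barrels of straight-run naphtha, x2 = barrels of ethanol, x3 = barrels of raffinate.
min 60.57x1 + 72.83x2 + 60.49x3 with:
  31x1 + 1x3 ≤ 34   (sulfur mass)
  68.3x1 + 111x2 + 65.5x3 ≥ 126.8   (octane-barrels)
  2.6x1 + 0.3x3 ≤ 2   (benzene volume)
  5.37x1 + 3.3x2 + 4.91x3 ≥ 13.99   (energy)
  x1, x2, x3 ≥ 0.
The optimal basis is {straight-run naphtha, raffinate}; ethanol drops out. There the benzene volume and energy constraints are tight.
That vertex is x1 = 0.5041, x3 = 2.298.
Hence cost = 60.57·0.5041 + 60.49·2.298 = $169.5394.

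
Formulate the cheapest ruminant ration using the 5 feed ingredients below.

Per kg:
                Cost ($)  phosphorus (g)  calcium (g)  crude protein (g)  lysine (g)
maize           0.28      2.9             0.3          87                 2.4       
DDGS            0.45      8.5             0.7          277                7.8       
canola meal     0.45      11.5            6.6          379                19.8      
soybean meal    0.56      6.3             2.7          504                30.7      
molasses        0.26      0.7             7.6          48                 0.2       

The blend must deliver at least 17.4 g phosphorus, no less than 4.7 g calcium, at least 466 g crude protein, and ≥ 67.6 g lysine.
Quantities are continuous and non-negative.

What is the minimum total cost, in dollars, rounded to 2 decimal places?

$1.28

Let x1 = kg of maize, x2 = kg of DDGS, x3 = kg of canola meal, x4 = kg of soybean meal, x5 = kg of molasses.
min 0.28x1 + 0.45x2 + 0.45x3 + 0.56x4 + 0.26x5 s.t.:
  2.9x1 + 8.5x2 + 11.5x3 + 6.3x4 + 0.7x5 ≥ 17.4   (phosphorus)
  0.3x1 + 0.7x2 + 6.6x3 + 2.7x4 + 7.6x5 ≥ 4.7   (calcium)
  87x1 + 277x2 + 379x3 + 504x4 + 48x5 ≥ 466   (crude protein)
  2.4x1 + 7.8x2 + 19.8x3 + 30.7x4 + 0.2x5 ≥ 67.6   (lysine)
  x1, x2, x3, x4, x5 ≥ 0.
The cheapest feasible vertex uses only canola meal, soybean meal; maize, DDGS, molasses are not used. Binding constraints: phosphorus and lysine.
That vertex is x3 = 0.4744, x4 = 1.896.
Total cost: 0.45·0.4744 + 0.56·1.896 = 1.2752.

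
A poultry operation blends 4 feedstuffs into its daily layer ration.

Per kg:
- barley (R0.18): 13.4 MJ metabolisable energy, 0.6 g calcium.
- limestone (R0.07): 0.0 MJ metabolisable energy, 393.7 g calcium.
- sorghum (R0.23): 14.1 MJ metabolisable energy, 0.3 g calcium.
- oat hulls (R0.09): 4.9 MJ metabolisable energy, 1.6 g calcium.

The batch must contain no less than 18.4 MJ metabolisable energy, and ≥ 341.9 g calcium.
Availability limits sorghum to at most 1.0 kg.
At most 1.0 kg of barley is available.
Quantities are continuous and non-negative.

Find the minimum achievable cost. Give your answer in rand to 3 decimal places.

R0.322

Let x1 = kg of barley, x2 = kg of limestone, x3 = kg of sorghum, x4 = kg of oat hulls.
Minimize 0.18x1 + 0.07x2 + 0.23x3 + 0.09x4 subject to:
  13.4x1 + 14.1x3 + 4.9x4 ≥ 18.4   (metabolisable energy)
  0.6x1 + 393.7x2 + 0.3x3 + 1.6x4 ≥ 341.9   (calcium)
  x3 ≤ 1
  x1 ≤ 1
  x1, x2, x3, x4 ≥ 0.
At the optimum only barley, limestone, sorghum are positive (oat hulls = 0). Binding constraints: metabolisable energy, calcium, the barley cap.
That vertex is x1 = 1, x2 = 0.8666, x3 = 0.3546.
Cost = 0.18·1 + 0.07·0.8666 + 0.23·0.3546 = 0.32222.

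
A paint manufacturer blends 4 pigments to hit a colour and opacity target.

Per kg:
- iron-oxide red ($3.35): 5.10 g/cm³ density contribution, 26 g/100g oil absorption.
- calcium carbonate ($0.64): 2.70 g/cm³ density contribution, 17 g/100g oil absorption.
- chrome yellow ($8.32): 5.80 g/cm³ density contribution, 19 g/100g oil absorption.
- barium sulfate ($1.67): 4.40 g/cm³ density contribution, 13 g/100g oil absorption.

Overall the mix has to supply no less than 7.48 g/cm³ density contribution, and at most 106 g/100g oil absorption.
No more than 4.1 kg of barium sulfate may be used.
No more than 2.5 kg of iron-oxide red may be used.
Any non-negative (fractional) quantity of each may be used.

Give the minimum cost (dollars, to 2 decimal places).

$1.77

Treat it as an LP. Let x1 = kg of iron-oxide red, x2 = kg of calcium carbonate, x3 = kg of chrome yellow, x4 = kg of barium sulfate.
Minimise 3.35x1 + 0.64x2 + 8.32x3 + 1.67x4 subject to:
  5.1x1 + 2.7x2 + 5.8x3 + 4.4x4 ≥ 7.48   (density contribution)
  26x1 + 17x2 + 19x3 + 13x4 ≤ 106   (oil absorption)
  x4 ≤ 4.1
  x1 ≤ 2.5
  x1, x2, x3, x4 ≥ 0.
The optimal basis is {calcium carbonate}; iron-oxide red, chrome yellow, barium sulfate drop out. Binding constraint: density contribution.
That vertex is x2 = 2.77.
Cost = 0.64·2.77 = 1.7728.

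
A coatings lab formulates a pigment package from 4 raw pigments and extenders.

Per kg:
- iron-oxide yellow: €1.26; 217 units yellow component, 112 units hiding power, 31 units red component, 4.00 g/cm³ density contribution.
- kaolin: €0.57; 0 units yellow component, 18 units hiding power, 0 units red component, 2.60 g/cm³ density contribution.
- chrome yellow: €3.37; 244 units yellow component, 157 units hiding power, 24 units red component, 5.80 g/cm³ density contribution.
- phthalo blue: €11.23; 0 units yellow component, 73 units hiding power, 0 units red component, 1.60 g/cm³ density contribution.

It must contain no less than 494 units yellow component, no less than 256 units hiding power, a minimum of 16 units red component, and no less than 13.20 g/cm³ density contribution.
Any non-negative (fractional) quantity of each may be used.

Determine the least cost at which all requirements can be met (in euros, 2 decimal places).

Set it up as a linear program. Let x1 = kg of iron-oxide yellow, x2 = kg of kaolin, x3 = kg of chrome yellow, x4 = kg of phthalo blue.
min 1.26x1 + 0.57x2 + 3.37x3 + 11.23x4 s.t.:
  217x1 + 244x3 ≥ 494   (yellow component)
  112x1 + 18x2 + 157x3 + 73x4 ≥ 256   (hiding power)
  31x1 + 24x3 ≥ 16   (red component)
  4x1 + 2.6x2 + 5.8x3 + 1.6x4 ≥ 13.2   (density contribution)
  x1, x2, x3, x4 ≥ 0.
The minimum-cost mix takes nothing from chrome yellow, phthalo blue — only iron-oxide yellow, kaolin. There the yellow component and density contribution constraints are tight.
Solving gives x1 = 2.276, x2 = 1.575.
Hence cost = 1.26·2.276 + 0.57·1.575 = €3.7655.

€3.77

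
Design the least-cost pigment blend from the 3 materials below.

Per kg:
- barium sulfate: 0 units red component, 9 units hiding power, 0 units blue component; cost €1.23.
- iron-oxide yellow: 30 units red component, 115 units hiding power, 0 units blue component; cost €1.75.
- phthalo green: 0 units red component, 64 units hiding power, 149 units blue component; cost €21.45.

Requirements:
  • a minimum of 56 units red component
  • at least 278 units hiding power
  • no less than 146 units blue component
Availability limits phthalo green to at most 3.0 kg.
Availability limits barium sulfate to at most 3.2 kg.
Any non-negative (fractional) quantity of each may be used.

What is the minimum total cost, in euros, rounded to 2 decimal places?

€24.29

Treat it as an LP. Let x1 = kg of barium sulfate, x2 = kg of iron-oxide yellow, x3 = kg of phthalo green.
min 1.23x1 + 1.75x2 + 21.45x3 s.t.:
  30x2 ≥ 56   (red component)
  9x1 + 115x2 + 64x3 ≥ 278   (hiding power)
  149x3 ≥ 146   (blue component)
  x3 ≤ 3
  x1 ≤ 3.2
  x1, x2, x3 ≥ 0.
The minimum-cost mix takes nothing from barium sulfate — only iron-oxide yellow, phthalo green. The hiding power and blue component requirements are met with equality.
Solving gives x2 = 1.872, x3 = 0.9799.
Total cost: 1.75·1.872 + 21.45·0.9799 = 24.2949.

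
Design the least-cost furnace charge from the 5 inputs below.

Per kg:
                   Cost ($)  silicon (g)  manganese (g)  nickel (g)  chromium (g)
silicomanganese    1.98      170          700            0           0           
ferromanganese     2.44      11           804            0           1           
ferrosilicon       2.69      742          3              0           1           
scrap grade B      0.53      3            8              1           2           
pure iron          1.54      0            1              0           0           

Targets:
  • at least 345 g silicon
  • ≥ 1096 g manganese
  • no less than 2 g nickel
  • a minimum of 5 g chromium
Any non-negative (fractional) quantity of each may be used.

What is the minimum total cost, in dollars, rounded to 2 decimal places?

$4.62

Set it up as a linear program. Let x1 = kg of silicomanganese, x2 = kg of ferromanganese, x3 = kg of ferrosilicon, x4 = kg of scrap grade B, x5 = kg of pure iron.
Minimize 1.98x1 + 2.44x2 + 2.69x3 + 0.53x4 + 1.54x5 with:
  170x1 + 11x2 + 742x3 + 3x4 ≥ 345   (silicon)
  700x1 + 804x2 + 3x3 + 8x4 + 1x5 ≥ 1096   (manganese)
  1x4 ≥ 2   (nickel)
  1x2 + 1x3 + 2x4 ≥ 5   (chromium)
  x1, x2, x3, x4, x5 ≥ 0.
At the optimum only silicomanganese, ferrosilicon, scrap grade B are positive (ferromanganese, pure iron = 0). There the silicon, manganese, chromium constraints are tight.
Optimal quantities: silicomanganese = 1.537 kg, ferrosilicon = 0.1029 kg, scrap grade B = 2.449 kg.
Objective = 1.98·1.537 + 2.69·0.1029 + 0.53·2.449 = 4.6180.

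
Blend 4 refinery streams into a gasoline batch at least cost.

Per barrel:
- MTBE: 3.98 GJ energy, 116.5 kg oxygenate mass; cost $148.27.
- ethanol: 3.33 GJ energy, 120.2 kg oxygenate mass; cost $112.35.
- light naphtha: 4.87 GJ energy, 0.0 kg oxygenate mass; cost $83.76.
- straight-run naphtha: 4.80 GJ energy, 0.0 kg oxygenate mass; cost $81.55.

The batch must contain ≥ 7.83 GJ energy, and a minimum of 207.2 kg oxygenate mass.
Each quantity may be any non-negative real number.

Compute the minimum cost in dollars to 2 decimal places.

Let x1 = barrels of MTBE, x2 = barrels of ethanol, x3 = barrels of light naphtha, x4 = barrels of straight-run naphtha.
Minimize 148.27x1 + 112.35x2 + 83.76x3 + 81.55x4 with:
  3.98x1 + 3.33x2 + 4.87x3 + 4.8x4 ≥ 7.83   (energy)
  116.5x1 + 120.2x2 ≥ 207.2   (oxygenate mass)
  x1, x2, x3, x4 ≥ 0.
The cheapest feasible vertex uses only ethanol, straight-run naphtha; MTBE, light naphtha are not used. The energy and oxygenate mass requirements are met with equality.
Solving gives x2 = 1.7238, x4 = 0.43537.
Total cost: 112.35·1.7238 + 81.55·0.43537 = 229.1734.

$229.17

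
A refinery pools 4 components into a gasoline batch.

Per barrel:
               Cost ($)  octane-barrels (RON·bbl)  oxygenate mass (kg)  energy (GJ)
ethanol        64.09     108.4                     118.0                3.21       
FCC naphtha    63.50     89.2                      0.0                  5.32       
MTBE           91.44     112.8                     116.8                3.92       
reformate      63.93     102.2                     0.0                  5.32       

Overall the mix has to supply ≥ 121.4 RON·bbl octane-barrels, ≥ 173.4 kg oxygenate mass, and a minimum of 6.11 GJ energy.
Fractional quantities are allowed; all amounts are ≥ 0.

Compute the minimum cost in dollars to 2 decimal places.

Set it up as a linear program. Let x1 = barrels of ethanol, x2 = barrels of FCC naphtha, x3 = barrels of MTBE, x4 = barrels of reformate.
Minimise 64.09x1 + 63.5x2 + 91.44x3 + 63.93x4 subject to:
  108.4x1 + 89.2x2 + 112.8x3 + 102.2x4 ≥ 121.4   (octane-barrels)
  118x1 + 116.8x3 ≥ 173.4   (oxygenate mass)
  3.21x1 + 5.32x2 + 3.92x3 + 5.32x4 ≥ 6.11   (energy)
  x1, x2, x3, x4 ≥ 0.
The optimal basis is {ethanol, FCC naphtha}; MTBE, reformate drop out. The oxygenate mass and energy requirements are met with equality.
So ethanol = 1.4695 barrels, FCC naphtha = 0.26183 barrels.
Objective = 64.09·1.4695 + 63.5·0.26183 = 110.8065.

$110.81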